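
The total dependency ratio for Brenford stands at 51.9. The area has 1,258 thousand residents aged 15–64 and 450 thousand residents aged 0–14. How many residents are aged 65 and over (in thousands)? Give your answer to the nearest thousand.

Aged 65 and over: 203

Total dependency ratio = (youth + elderly) / working-age × 100
51.9 = (450 + E) / 1,258 × 100
⇒ 203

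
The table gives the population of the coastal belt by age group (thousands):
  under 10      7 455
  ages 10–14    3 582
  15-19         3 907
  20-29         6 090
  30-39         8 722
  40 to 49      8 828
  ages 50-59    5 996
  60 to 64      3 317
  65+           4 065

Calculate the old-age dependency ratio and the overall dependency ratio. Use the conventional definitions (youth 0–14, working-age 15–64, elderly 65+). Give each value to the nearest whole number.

Old-age dependency ratio: 11
Total dependency ratio: 41

0–14: 7 455 + 3 582 = 11 037
15–64: 3 907 + 6 090 + 8 722 + 8 828 + 5 996 + 3 317 = 36 860
65+: 4 065
Old-age dependency ratio = 4 065 / 36 860 × 100 = 11
Total dependency ratio = (11 037 + 4 065) / 36 860 × 100 = 15 102 / 36 860 × 100 = 41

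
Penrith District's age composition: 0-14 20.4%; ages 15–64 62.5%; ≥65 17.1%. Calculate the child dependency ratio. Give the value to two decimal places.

Youth dependency ratio = 20.4 / 62.5 × 100 = 32.64

Youth dependency ratio: 32.64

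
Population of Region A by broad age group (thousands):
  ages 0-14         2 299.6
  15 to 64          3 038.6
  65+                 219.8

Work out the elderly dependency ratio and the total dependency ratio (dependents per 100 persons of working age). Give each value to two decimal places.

Old-age dependency ratio: 7.23
Total dependency ratio: 82.91

Old-age dependency ratio = 219.8 / 3 038.6 × 100 = 7.23
Total dependency ratio = (2 299.6 + 219.8) / 3 038.6 × 100 = 2 519.4 / 3 038.6 × 100 = 82.91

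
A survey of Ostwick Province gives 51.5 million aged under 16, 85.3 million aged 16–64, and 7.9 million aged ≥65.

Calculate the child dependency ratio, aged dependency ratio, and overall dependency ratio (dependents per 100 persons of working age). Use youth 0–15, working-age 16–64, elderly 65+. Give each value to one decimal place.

Youth dependency ratio = 51.5 / 85.3 × 100 = 60.4
Old-age dependency ratio = 7.9 / 85.3 × 100 = 9.3
Total dependency ratio = (51.5 + 7.9) / 85.3 × 100 = 59.4 / 85.3 × 100 = 69.6

Youth dependency ratio: 60.4
Old-age dependency ratio: 9.3
Total dependency ratio: 69.6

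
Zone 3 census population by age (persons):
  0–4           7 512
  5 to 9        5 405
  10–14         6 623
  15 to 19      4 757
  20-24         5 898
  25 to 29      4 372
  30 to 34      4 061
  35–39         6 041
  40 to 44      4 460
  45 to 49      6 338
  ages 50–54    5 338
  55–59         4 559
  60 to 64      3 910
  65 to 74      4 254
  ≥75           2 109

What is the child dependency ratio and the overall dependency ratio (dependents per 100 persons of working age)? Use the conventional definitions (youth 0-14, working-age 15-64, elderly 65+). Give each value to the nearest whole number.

Youth dependency ratio: 39
Total dependency ratio: 52

0–14: 7 512 + 5 405 + 6 623 = 19 540
15–64: 4 757 + 5 898 + 4 372 + 4 061 + 6 041 + 4 460 + 6 338 + 5 338 + 4 559 + 3 910 = 49 734
65+: 4 254 + 2 109 = 6 363
Youth dependency ratio = 19 540 / 49 734 × 100 = 39
Total dependency ratio = (19 540 + 6 363) / 49 734 × 100 = 25 903 / 49 734 × 100 = 52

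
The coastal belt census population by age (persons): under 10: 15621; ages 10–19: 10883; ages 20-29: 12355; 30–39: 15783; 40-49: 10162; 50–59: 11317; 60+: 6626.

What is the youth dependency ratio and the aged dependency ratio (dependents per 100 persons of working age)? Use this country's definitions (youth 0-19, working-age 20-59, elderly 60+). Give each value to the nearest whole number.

Youth dependency ratio: 53
Old-age dependency ratio: 13

0–19: 15621 + 10883 = 26504
20–59: 12355 + 15783 + 10162 + 11317 = 49617
60+: 6626
Youth dependency ratio = 26504 / 49617 × 100 = 53
Old-age dependency ratio = 6626 / 49617 × 100 = 13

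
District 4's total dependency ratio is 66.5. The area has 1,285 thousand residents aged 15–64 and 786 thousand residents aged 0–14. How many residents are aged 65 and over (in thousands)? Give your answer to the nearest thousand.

Total dependency ratio = (youth + elderly) / working-age × 100
66.5 = (786 + E) / 1,285 × 100
⇒ 69

Aged 65 and over: 69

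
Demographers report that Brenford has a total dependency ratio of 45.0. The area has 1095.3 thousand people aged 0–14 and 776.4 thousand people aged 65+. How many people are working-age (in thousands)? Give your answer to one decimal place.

Working-age: 4159.3

Total dependency ratio = (youth + elderly) / working-age × 100
45.0 = (1095.3 + 776.4) / W × 100
⇒ 4159.3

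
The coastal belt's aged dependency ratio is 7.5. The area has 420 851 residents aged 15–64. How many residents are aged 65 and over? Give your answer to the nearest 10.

Aged 65 and over: 31 560

Old-age dependency ratio = elderly / working-age × 100
7.5 = E / 420 851 × 100
⇒ 31 560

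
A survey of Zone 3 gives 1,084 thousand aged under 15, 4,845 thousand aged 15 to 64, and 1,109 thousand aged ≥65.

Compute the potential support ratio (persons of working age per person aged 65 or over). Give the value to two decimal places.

Potential support ratio = 4,845 / 1,109 = 4.37

Potential support ratio: 4.37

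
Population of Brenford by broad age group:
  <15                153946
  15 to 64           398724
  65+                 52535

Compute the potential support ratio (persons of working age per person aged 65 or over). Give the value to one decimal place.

Potential support ratio: 7.6

Potential support ratio = 398724 / 52535 = 7.6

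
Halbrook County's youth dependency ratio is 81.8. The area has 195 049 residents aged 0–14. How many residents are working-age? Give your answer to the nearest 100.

Working-age: 238 400

Youth dependency ratio = youth / working-age × 100
81.8 = 195 049 / W × 100
⇒ 238 400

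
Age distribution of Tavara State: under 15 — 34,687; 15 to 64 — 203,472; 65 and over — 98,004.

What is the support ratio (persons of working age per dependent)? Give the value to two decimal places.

Support ratio = 203,472 / (34,687 + 98,004) = 203,472 / 132,691 = 1.53

Support ratio: 1.53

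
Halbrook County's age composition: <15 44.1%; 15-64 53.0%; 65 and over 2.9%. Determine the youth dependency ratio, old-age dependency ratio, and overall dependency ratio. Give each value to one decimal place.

Youth dependency ratio = 44.1 / 53.0 × 100 = 83.2
Old-age dependency ratio = 2.9 / 53.0 × 100 = 5.5
Total dependency ratio = (44.1 + 2.9) / 53.0 × 100 = 47.0 / 53.0 × 100 = 88.7

Youth dependency ratio: 83.2
Old-age dependency ratio: 5.5
Total dependency ratio: 88.7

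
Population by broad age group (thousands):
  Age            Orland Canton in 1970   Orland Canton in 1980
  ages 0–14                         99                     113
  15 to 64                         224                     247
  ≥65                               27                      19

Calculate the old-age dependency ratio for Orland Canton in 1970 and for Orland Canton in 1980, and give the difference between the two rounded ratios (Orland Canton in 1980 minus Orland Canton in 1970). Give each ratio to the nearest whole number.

Orland Canton in 1970: 12
Orland Canton in 1980: 8
Difference: -4

Orland Canton in 1970: 27 / 224 × 100 = 12
Orland Canton in 1980: 19 / 247 × 100 = 8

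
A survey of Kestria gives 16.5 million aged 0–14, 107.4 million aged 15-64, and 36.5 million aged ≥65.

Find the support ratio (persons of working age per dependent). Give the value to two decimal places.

Support ratio = 107.4 / (16.5 + 36.5) = 107.4 / 53.0 = 2.03

Support ratio: 2.03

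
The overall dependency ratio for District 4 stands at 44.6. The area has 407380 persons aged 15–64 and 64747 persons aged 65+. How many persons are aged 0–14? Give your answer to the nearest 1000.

Total dependency ratio = (youth + elderly) / working-age × 100
44.6 = (Y + 64747) / 407380 × 100
⇒ 117000

Aged 0–14: 117000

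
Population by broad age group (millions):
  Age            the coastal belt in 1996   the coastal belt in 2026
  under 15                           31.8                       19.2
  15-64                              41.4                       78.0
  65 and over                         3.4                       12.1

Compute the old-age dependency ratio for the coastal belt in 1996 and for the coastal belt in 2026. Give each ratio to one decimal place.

the coastal belt in 1996: 8.2
the coastal belt in 2026: 15.5

the coastal belt in 1996: 3.4 / 41.4 × 100 = 8.2
the coastal belt in 2026: 12.1 / 78.0 × 100 = 15.5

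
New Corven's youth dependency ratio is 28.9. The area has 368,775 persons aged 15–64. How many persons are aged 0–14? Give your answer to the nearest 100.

Aged 0–14: 106,600

Youth dependency ratio = youth / working-age × 100
28.9 = Y / 368,775 × 100
⇒ 106,600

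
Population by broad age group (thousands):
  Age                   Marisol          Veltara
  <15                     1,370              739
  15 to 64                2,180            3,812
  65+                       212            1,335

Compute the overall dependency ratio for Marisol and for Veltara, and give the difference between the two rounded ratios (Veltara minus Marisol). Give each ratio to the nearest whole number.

Marisol: 73
Veltara: 54
Difference: -19

Marisol: (1,370 + 212) / 2,180 × 100 = 1,582 / 2,180 × 100 = 73
Veltara: (739 + 1,335) / 3,812 × 100 = 2,074 / 3,812 × 100 = 54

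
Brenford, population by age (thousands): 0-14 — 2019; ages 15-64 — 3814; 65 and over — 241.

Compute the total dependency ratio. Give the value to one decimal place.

Total dependency ratio = (2019 + 241) / 3814 × 100 = 2260 / 3814 × 100 = 59.3

Total dependency ratio: 59.3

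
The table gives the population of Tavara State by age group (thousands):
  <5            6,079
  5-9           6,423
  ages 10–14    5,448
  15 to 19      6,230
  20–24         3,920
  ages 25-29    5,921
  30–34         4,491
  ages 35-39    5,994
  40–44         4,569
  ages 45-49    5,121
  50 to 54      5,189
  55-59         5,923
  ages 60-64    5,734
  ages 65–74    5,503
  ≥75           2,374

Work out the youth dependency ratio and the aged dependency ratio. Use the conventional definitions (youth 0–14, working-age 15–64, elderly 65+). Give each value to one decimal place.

0–14: 6,079 + 6,423 + 5,448 = 17,950
15–64: 6,230 + 3,920 + 5,921 + 4,491 + 5,994 + 4,569 + 5,121 + 5,189 + 5,923 + 5,734 = 53,092
65+: 5,503 + 2,374 = 7,877
Youth dependency ratio = 17,950 / 53,092 × 100 = 33.8
Old-age dependency ratio = 7,877 / 53,092 × 100 = 14.8

Youth dependency ratio: 33.8
Old-age dependency ratio: 14.8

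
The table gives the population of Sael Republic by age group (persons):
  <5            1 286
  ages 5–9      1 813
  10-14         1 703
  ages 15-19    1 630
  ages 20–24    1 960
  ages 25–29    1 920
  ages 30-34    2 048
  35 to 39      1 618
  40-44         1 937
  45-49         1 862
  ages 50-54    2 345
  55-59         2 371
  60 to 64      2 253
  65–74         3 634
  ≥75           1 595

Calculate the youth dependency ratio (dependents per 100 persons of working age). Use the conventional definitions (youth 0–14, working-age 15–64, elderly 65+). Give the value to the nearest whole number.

0–14: 1 286 + 1 813 + 1 703 = 4 802
15–64: 1 630 + 1 960 + 1 920 + 2 048 + 1 618 + 1 937 + 1 862 + 2 345 + 2 371 + 2 253 = 19 944
65+: 3 634 + 1 595 = 5 229
Youth dependency ratio = 4 802 / 19 944 × 100 = 24

Youth dependency ratio: 24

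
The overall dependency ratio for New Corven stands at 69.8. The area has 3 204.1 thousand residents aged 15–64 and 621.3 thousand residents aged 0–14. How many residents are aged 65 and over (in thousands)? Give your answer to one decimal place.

Aged 65 and over: 1 615.2

Total dependency ratio = (youth + elderly) / working-age × 100
69.8 = (621.3 + E) / 3 204.1 × 100
⇒ 1 615.2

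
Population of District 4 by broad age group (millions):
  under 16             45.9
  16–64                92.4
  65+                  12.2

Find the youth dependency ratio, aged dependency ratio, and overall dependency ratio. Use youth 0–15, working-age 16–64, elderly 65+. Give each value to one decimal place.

Youth dependency ratio: 49.7
Old-age dependency ratio: 13.2
Total dependency ratio: 62.9

Youth dependency ratio = 45.9 / 92.4 × 100 = 49.7
Old-age dependency ratio = 12.2 / 92.4 × 100 = 13.2
Total dependency ratio = (45.9 + 12.2) / 92.4 × 100 = 58.1 / 92.4 × 100 = 62.9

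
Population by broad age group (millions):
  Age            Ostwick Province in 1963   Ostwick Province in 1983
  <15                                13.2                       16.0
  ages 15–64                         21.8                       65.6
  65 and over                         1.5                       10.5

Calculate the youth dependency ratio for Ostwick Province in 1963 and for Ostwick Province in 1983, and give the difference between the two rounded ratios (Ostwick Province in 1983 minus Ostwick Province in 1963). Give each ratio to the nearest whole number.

Ostwick Province in 1963: 13.2 / 21.8 × 100 = 61
Ostwick Province in 1983: 16.0 / 65.6 × 100 = 24

Ostwick Province in 1963: 61
Ostwick Province in 1983: 24
Difference: -37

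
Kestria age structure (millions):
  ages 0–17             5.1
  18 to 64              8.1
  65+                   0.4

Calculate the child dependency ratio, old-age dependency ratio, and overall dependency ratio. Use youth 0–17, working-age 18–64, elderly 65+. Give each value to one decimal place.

Youth dependency ratio: 63.0
Old-age dependency ratio: 4.9
Total dependency ratio: 67.9

Youth dependency ratio = 5.1 / 8.1 × 100 = 63.0
Old-age dependency ratio = 0.4 / 8.1 × 100 = 4.9
Total dependency ratio = (5.1 + 0.4) / 8.1 × 100 = 5.5 / 8.1 × 100 = 67.9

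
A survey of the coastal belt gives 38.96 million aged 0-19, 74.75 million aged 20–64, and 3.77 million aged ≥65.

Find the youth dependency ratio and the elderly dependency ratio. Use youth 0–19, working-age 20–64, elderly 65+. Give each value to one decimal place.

Youth dependency ratio = 38.96 / 74.75 × 100 = 52.1
Old-age dependency ratio = 3.77 / 74.75 × 100 = 5.0

Youth dependency ratio: 52.1
Old-age dependency ratio: 5.0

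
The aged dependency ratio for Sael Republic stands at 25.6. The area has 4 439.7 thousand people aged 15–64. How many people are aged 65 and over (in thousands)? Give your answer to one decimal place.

Aged 65 and over: 1 136.6

Old-age dependency ratio = elderly / working-age × 100
25.6 = E / 4 439.7 × 100
⇒ 1 136.6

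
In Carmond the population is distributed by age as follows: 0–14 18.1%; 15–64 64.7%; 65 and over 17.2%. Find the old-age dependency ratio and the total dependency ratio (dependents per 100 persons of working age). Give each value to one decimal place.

Old-age dependency ratio = 17.2 / 64.7 × 100 = 26.6
Total dependency ratio = (18.1 + 17.2) / 64.7 × 100 = 35.3 / 64.7 × 100 = 54.6

Old-age dependency ratio: 26.6
Total dependency ratio: 54.6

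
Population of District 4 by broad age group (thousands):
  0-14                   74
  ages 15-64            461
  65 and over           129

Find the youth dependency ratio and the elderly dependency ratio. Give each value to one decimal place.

Youth dependency ratio = 74 / 461 × 100 = 16.1
Old-age dependency ratio = 129 / 461 × 100 = 28.0

Youth dependency ratio: 16.1
Old-age dependency ratio: 28.0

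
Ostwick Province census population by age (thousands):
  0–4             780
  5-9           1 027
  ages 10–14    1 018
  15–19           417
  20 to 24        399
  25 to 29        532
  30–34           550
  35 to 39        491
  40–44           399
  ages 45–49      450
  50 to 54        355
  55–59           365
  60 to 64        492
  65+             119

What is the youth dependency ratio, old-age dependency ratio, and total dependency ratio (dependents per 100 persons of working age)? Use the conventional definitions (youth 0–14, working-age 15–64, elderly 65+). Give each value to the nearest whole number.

Youth dependency ratio: 63
Old-age dependency ratio: 3
Total dependency ratio: 66

0–14: 780 + 1 027 + 1 018 = 2 825
15–64: 417 + 399 + 532 + 550 + 491 + 399 + 450 + 355 + 365 + 492 = 4 450
65+: 119
Youth dependency ratio = 2 825 / 4 450 × 100 = 63
Old-age dependency ratio = 119 / 4 450 × 100 = 3
Total dependency ratio = (2 825 + 119) / 4 450 × 100 = 2 944 / 4 450 × 100 = 66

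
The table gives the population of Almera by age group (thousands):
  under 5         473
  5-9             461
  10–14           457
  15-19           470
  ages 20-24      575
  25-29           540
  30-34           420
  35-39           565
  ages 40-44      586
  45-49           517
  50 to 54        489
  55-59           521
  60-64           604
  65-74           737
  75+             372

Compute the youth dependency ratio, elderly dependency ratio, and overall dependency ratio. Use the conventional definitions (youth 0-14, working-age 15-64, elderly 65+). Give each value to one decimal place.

Youth dependency ratio: 26.3
Old-age dependency ratio: 21.0
Total dependency ratio: 47.3

0–14: 473 + 461 + 457 = 1,391
15–64: 470 + 575 + 540 + 420 + 565 + 586 + 517 + 489 + 521 + 604 = 5,287
65+: 737 + 372 = 1,109
Youth dependency ratio = 1,391 / 5,287 × 100 = 26.3
Old-age dependency ratio = 1,109 / 5,287 × 100 = 21.0
Total dependency ratio = (1,391 + 1,109) / 5,287 × 100 = 2,500 / 5,287 × 100 = 47.3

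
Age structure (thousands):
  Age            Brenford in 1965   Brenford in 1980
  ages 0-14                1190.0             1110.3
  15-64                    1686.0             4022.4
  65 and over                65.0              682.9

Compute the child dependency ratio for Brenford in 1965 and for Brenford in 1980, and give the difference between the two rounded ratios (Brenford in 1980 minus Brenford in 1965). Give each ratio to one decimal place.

Brenford in 1965: 1190.0 / 1686.0 × 100 = 70.6
Brenford in 1980: 1110.3 / 4022.4 × 100 = 27.6

Brenford in 1965: 70.6
Brenford in 1980: 27.6
Difference: -43.0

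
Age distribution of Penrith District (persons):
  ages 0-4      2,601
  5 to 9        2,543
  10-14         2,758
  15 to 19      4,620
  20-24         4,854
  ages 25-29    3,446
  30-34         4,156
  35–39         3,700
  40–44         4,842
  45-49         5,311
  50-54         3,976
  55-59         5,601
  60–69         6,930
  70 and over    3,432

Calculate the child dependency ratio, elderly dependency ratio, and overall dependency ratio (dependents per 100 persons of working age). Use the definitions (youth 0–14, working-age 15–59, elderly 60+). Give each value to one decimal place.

0–14: 2,601 + 2,543 + 2,758 = 7,902
15–59: 4,620 + 4,854 + 3,446 + 4,156 + 3,700 + 4,842 + 5,311 + 3,976 + 5,601 = 40,506
60+: 6,930 + 3,432 = 10,362
Youth dependency ratio = 7,902 / 40,506 × 100 = 19.5
Old-age dependency ratio = 10,362 / 40,506 × 100 = 25.6
Total dependency ratio = (7,902 + 10,362) / 40,506 × 100 = 18,264 / 40,506 × 100 = 45.1

Youth dependency ratio: 19.5
Old-age dependency ratio: 25.6
Total dependency ratio: 45.1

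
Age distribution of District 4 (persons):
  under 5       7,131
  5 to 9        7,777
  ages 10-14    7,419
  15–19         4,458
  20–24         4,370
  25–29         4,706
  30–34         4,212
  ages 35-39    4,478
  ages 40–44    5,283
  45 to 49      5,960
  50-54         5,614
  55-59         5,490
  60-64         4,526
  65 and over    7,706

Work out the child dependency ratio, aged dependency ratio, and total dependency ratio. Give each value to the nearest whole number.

Youth dependency ratio: 45
Old-age dependency ratio: 16
Total dependency ratio: 61

0–14: 7,131 + 7,777 + 7,419 = 22,327
15–64: 4,458 + 4,370 + 4,706 + 4,212 + 4,478 + 5,283 + 5,960 + 5,614 + 5,490 + 4,526 = 49,097
65+: 7,706
Youth dependency ratio = 22,327 / 49,097 × 100 = 45
Old-age dependency ratio = 7,706 / 49,097 × 100 = 16
Total dependency ratio = (22,327 + 7,706) / 49,097 × 100 = 30,033 / 49,097 × 100 = 61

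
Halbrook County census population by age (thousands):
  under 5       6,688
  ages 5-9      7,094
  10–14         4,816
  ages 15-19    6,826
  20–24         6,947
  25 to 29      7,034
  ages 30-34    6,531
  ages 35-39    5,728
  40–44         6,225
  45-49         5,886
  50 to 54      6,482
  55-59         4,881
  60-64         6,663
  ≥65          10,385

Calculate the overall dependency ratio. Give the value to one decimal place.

0–14: 6,688 + 7,094 + 4,816 = 18,598
15–64: 6,826 + 6,947 + 7,034 + 6,531 + 5,728 + 6,225 + 5,886 + 6,482 + 4,881 + 6,663 = 63,203
65+: 10,385
Total dependency ratio = (18,598 + 10,385) / 63,203 × 100 = 28,983 / 63,203 × 100 = 45.9

Total dependency ratio: 45.9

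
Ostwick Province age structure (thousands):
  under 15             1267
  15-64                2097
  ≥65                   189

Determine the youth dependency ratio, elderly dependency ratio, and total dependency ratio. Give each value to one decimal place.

Youth dependency ratio: 60.4
Old-age dependency ratio: 9.0
Total dependency ratio: 69.4

Youth dependency ratio = 1267 / 2097 × 100 = 60.4
Old-age dependency ratio = 189 / 2097 × 100 = 9.0
Total dependency ratio = (1267 + 189) / 2097 × 100 = 1456 / 2097 × 100 = 69.4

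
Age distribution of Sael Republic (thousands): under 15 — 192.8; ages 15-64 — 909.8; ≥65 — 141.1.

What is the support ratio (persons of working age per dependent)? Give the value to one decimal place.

Support ratio: 2.7

Support ratio = 909.8 / (192.8 + 141.1) = 909.8 / 333.9 = 2.7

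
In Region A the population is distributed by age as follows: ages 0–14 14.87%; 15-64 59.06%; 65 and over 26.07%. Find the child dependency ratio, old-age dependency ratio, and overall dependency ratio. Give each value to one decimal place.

Youth dependency ratio: 25.2
Old-age dependency ratio: 44.1
Total dependency ratio: 69.3

Youth dependency ratio = 14.87 / 59.06 × 100 = 25.2
Old-age dependency ratio = 26.07 / 59.06 × 100 = 44.1
Total dependency ratio = (14.87 + 26.07) / 59.06 × 100 = 40.94 / 59.06 × 100 = 69.3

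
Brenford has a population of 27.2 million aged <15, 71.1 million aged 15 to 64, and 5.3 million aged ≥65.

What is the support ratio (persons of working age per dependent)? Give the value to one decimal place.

Support ratio: 2.2

Support ratio = 71.1 / (27.2 + 5.3) = 71.1 / 32.5 = 2.2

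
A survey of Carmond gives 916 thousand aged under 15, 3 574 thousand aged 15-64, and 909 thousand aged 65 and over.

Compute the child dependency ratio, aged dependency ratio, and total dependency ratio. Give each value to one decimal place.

Youth dependency ratio = 916 / 3 574 × 100 = 25.6
Old-age dependency ratio = 909 / 3 574 × 100 = 25.4
Total dependency ratio = (916 + 909) / 3 574 × 100 = 1 825 / 3 574 × 100 = 51.1

Youth dependency ratio: 25.6
Old-age dependency ratio: 25.4
Total dependency ratio: 51.1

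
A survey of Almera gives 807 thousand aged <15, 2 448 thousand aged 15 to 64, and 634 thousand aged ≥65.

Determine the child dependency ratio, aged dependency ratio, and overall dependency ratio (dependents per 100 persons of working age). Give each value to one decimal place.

Youth dependency ratio = 807 / 2 448 × 100 = 33.0
Old-age dependency ratio = 634 / 2 448 × 100 = 25.9
Total dependency ratio = (807 + 634) / 2 448 × 100 = 1 441 / 2 448 × 100 = 58.9

Youth dependency ratio: 33.0
Old-age dependency ratio: 25.9
Total dependency ratio: 58.9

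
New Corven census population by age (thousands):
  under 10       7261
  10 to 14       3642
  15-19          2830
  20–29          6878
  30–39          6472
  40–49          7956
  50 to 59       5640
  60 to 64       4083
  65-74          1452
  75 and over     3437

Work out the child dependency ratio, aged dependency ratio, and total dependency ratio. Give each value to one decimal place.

Youth dependency ratio: 32.2
Old-age dependency ratio: 14.4
Total dependency ratio: 46.6

0–14: 7261 + 3642 = 10903
15–64: 2830 + 6878 + 6472 + 7956 + 5640 + 4083 = 33859
65+: 1452 + 3437 = 4889
Youth dependency ratio = 10903 / 33859 × 100 = 32.2
Old-age dependency ratio = 4889 / 33859 × 100 = 14.4
Total dependency ratio = (10903 + 4889) / 33859 × 100 = 15792 / 33859 × 100 = 46.6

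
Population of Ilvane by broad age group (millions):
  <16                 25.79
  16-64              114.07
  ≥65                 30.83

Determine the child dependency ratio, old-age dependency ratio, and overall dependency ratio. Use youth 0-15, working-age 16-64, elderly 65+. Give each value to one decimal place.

Youth dependency ratio: 22.6
Old-age dependency ratio: 27.0
Total dependency ratio: 49.6

Youth dependency ratio = 25.79 / 114.07 × 100 = 22.6
Old-age dependency ratio = 30.83 / 114.07 × 100 = 27.0
Total dependency ratio = (25.79 + 30.83) / 114.07 × 100 = 56.62 / 114.07 × 100 = 49.6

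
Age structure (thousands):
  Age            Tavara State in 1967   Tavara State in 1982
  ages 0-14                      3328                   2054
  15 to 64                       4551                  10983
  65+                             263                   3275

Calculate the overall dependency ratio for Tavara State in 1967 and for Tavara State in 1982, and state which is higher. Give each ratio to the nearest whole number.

Tavara State in 1967: 79
Tavara State in 1982: 49
Higher: Tavara State in 1967

Tavara State in 1967: (3328 + 263) / 4551 × 100 = 3591 / 4551 × 100 = 79
Tavara State in 1982: (2054 + 3275) / 10983 × 100 = 5329 / 10983 × 100 = 49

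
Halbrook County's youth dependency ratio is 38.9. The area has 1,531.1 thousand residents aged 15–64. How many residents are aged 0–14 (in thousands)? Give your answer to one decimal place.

Youth dependency ratio = youth / working-age × 100
38.9 = Y / 1,531.1 × 100
⇒ 595.6

Aged 0–14: 595.6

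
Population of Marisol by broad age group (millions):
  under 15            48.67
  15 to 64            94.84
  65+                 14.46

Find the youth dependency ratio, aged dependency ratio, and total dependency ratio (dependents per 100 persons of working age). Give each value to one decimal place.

Youth dependency ratio: 51.3
Old-age dependency ratio: 15.2
Total dependency ratio: 66.6

Youth dependency ratio = 48.67 / 94.84 × 100 = 51.3
Old-age dependency ratio = 14.46 / 94.84 × 100 = 15.2
Total dependency ratio = (48.67 + 14.46) / 94.84 × 100 = 63.13 / 94.84 × 100 = 66.6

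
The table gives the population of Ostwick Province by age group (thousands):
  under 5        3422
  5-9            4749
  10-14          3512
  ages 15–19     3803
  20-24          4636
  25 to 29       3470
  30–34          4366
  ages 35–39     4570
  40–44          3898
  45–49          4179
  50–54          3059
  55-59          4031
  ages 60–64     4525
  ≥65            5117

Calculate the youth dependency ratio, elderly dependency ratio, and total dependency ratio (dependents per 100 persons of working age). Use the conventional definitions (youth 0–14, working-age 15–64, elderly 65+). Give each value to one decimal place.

Youth dependency ratio: 28.8
Old-age dependency ratio: 12.6
Total dependency ratio: 41.4

0–14: 3422 + 4749 + 3512 = 11683
15–64: 3803 + 4636 + 3470 + 4366 + 4570 + 3898 + 4179 + 3059 + 4031 + 4525 = 40537
65+: 5117
Youth dependency ratio = 11683 / 40537 × 100 = 28.8
Old-age dependency ratio = 5117 / 40537 × 100 = 12.6
Total dependency ratio = (11683 + 5117) / 40537 × 100 = 16800 / 40537 × 100 = 41.4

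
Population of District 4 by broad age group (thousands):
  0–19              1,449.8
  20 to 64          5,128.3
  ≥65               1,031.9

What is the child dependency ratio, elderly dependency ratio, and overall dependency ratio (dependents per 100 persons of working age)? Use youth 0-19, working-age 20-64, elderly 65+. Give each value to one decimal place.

Youth dependency ratio: 28.3
Old-age dependency ratio: 20.1
Total dependency ratio: 48.4

Youth dependency ratio = 1,449.8 / 5,128.3 × 100 = 28.3
Old-age dependency ratio = 1,031.9 / 5,128.3 × 100 = 20.1
Total dependency ratio = (1,449.8 + 1,031.9) / 5,128.3 × 100 = 2,481.7 / 5,128.3 × 100 = 48.4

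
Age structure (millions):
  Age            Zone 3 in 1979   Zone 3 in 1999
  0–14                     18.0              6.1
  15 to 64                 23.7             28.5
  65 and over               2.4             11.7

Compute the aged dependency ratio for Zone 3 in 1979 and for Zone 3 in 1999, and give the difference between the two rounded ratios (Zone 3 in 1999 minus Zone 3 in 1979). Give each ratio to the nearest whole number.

Zone 3 in 1979: 10
Zone 3 in 1999: 41
Difference: +31

Zone 3 in 1979: 2.4 / 23.7 × 100 = 10
Zone 3 in 1999: 11.7 / 28.5 × 100 = 41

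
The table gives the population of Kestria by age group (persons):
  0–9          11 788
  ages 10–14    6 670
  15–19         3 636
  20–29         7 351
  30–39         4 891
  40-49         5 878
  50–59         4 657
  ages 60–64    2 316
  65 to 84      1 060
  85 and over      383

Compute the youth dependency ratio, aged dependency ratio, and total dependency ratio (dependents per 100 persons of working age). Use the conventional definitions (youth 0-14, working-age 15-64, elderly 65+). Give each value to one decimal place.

Youth dependency ratio: 64.2
Old-age dependency ratio: 5.0
Total dependency ratio: 69.3

0–14: 11 788 + 6 670 = 18 458
15–64: 3 636 + 7 351 + 4 891 + 5 878 + 4 657 + 2 316 = 28 729
65+: 1 060 + 383 = 1 443
Youth dependency ratio = 18 458 / 28 729 × 100 = 64.2
Old-age dependency ratio = 1 443 / 28 729 × 100 = 5.0
Total dependency ratio = (18 458 + 1 443) / 28 729 × 100 = 19 901 / 28 729 × 100 = 69.3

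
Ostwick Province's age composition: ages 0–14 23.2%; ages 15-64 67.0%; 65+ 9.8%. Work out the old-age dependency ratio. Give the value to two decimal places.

Old-age dependency ratio = 9.8 / 67.0 × 100 = 14.63

Old-age dependency ratio: 14.63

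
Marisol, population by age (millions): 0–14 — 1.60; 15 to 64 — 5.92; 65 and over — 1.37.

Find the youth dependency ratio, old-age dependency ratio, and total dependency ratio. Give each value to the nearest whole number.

Youth dependency ratio = 1.60 / 5.92 × 100 = 27
Old-age dependency ratio = 1.37 / 5.92 × 100 = 23
Total dependency ratio = (1.60 + 1.37) / 5.92 × 100 = 2.97 / 5.92 × 100 = 50

Youth dependency ratio: 27
Old-age dependency ratio: 23
Total dependency ratio: 50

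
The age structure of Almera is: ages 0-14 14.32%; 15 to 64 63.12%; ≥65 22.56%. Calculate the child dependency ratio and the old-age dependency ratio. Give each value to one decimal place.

Youth dependency ratio = 14.32 / 63.12 × 100 = 22.7
Old-age dependency ratio = 22.56 / 63.12 × 100 = 35.7

Youth dependency ratio: 22.7
Old-age dependency ratio: 35.7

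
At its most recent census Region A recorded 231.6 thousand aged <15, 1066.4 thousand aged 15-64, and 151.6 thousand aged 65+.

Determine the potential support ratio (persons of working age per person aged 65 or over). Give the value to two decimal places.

Potential support ratio = 1066.4 / 151.6 = 7.03

Potential support ratio: 7.03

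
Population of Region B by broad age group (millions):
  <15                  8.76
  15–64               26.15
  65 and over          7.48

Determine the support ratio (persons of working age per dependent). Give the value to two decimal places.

Support ratio = 26.15 / (8.76 + 7.48) = 26.15 / 16.24 = 1.61

Support ratio: 1.61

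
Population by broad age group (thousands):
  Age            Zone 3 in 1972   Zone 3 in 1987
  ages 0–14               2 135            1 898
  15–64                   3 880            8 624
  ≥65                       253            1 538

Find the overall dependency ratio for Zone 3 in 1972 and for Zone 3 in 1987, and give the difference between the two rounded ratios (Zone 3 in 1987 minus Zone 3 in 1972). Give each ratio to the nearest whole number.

Zone 3 in 1972: (2 135 + 253) / 3 880 × 100 = 2 388 / 3 880 × 100 = 62
Zone 3 in 1987: (1 898 + 1 538) / 8 624 × 100 = 3 436 / 8 624 × 100 = 40

Zone 3 in 1972: 62
Zone 3 in 1987: 40
Difference: -22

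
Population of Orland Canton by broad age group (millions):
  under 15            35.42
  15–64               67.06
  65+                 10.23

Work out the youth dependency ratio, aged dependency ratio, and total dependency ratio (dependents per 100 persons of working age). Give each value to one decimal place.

Youth dependency ratio: 52.8
Old-age dependency ratio: 15.3
Total dependency ratio: 68.1

Youth dependency ratio = 35.42 / 67.06 × 100 = 52.8
Old-age dependency ratio = 10.23 / 67.06 × 100 = 15.3
Total dependency ratio = (35.42 + 10.23) / 67.06 × 100 = 45.65 / 67.06 × 100 = 68.1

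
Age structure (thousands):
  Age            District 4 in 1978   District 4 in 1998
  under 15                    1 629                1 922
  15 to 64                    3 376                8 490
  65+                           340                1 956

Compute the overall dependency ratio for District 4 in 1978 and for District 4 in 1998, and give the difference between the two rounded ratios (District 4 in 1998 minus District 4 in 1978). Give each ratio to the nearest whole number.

District 4 in 1978: 58
District 4 in 1998: 46
Difference: -12

District 4 in 1978: (1 629 + 340) / 3 376 × 100 = 1 969 / 3 376 × 100 = 58
District 4 in 1998: (1 922 + 1 956) / 8 490 × 100 = 3 878 / 8 490 × 100 = 46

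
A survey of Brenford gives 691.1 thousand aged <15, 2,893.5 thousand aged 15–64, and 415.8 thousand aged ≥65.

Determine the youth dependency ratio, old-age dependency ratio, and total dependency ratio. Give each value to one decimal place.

Youth dependency ratio = 691.1 / 2,893.5 × 100 = 23.9
Old-age dependency ratio = 415.8 / 2,893.5 × 100 = 14.4
Total dependency ratio = (691.1 + 415.8) / 2,893.5 × 100 = 1,106.9 / 2,893.5 × 100 = 38.3

Youth dependency ratio: 23.9
Old-age dependency ratio: 14.4
Total dependency ratio: 38.3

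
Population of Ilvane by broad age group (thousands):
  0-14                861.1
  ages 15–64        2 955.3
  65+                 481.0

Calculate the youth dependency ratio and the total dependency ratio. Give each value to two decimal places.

Youth dependency ratio: 29.14
Total dependency ratio: 45.41

Youth dependency ratio = 861.1 / 2 955.3 × 100 = 29.14
Total dependency ratio = (861.1 + 481.0) / 2 955.3 × 100 = 1 342.1 / 2 955.3 × 100 = 45.41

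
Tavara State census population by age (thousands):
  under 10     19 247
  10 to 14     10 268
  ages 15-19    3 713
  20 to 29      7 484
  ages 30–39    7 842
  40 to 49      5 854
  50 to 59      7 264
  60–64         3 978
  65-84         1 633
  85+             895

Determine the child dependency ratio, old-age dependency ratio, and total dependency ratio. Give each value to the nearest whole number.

Youth dependency ratio: 82
Old-age dependency ratio: 7
Total dependency ratio: 89

0–14: 19 247 + 10 268 = 29 515
15–64: 3 713 + 7 484 + 7 842 + 5 854 + 7 264 + 3 978 = 36 135
65+: 1 633 + 895 = 2 528
Youth dependency ratio = 29 515 / 36 135 × 100 = 82
Old-age dependency ratio = 2 528 / 36 135 × 100 = 7
Total dependency ratio = (29 515 + 2 528) / 36 135 × 100 = 32 043 / 36 135 × 100 = 89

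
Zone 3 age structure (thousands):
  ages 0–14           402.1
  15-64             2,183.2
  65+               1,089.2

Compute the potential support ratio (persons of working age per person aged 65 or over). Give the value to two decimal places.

Potential support ratio: 2.00

Potential support ratio = 2,183.2 / 1,089.2 = 2.00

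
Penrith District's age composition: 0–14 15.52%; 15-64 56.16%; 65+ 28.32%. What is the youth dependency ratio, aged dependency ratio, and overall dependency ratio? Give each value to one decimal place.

Youth dependency ratio = 15.52 / 56.16 × 100 = 27.6
Old-age dependency ratio = 28.32 / 56.16 × 100 = 50.4
Total dependency ratio = (15.52 + 28.32) / 56.16 × 100 = 43.84 / 56.16 × 100 = 78.1

Youth dependency ratio: 27.6
Old-age dependency ratio: 50.4
Total dependency ratio: 78.1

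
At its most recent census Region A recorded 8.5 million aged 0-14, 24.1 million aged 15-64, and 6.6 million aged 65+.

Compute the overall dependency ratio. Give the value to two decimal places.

Total dependency ratio = (8.5 + 6.6) / 24.1 × 100 = 15.1 / 24.1 × 100 = 62.66

Total dependency ratio: 62.66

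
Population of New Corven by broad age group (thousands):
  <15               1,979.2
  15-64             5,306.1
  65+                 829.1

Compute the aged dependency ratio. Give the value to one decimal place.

Old-age dependency ratio = 829.1 / 5,306.1 × 100 = 15.6

Old-age dependency ratio: 15.6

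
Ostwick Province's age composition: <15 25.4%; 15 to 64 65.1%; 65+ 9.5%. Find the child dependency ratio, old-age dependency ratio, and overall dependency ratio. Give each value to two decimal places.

Youth dependency ratio: 39.02
Old-age dependency ratio: 14.59
Total dependency ratio: 53.61

Youth dependency ratio = 25.4 / 65.1 × 100 = 39.02
Old-age dependency ratio = 9.5 / 65.1 × 100 = 14.59
Total dependency ratio = (25.4 + 9.5) / 65.1 × 100 = 34.9 / 65.1 × 100 = 53.61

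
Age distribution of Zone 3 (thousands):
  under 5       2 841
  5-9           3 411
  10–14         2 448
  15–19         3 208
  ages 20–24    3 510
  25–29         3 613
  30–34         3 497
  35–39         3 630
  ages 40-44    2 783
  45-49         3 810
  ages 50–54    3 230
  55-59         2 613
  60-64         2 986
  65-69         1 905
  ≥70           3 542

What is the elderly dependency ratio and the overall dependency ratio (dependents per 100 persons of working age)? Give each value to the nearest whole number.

Old-age dependency ratio: 17
Total dependency ratio: 43

0–14: 2 841 + 3 411 + 2 448 = 8 700
15–64: 3 208 + 3 510 + 3 613 + 3 497 + 3 630 + 2 783 + 3 810 + 3 230 + 2 613 + 2 986 = 32 880
65+: 1 905 + 3 542 = 5 447
Old-age dependency ratio = 5 447 / 32 880 × 100 = 17
Total dependency ratio = (8 700 + 5 447) / 32 880 × 100 = 14 147 / 32 880 × 100 = 43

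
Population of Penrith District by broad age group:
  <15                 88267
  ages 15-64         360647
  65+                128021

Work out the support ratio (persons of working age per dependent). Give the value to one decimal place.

Support ratio: 1.7

Support ratio = 360647 / (88267 + 128021) = 360647 / 216288 = 1.7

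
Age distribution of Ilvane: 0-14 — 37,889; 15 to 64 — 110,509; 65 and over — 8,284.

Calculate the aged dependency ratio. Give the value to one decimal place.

Old-age dependency ratio = 8,284 / 110,509 × 100 = 7.5

Old-age dependency ratio: 7.5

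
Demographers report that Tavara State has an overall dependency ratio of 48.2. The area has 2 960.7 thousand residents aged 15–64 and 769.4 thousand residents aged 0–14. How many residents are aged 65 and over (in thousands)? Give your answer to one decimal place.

Aged 65 and over: 657.7

Total dependency ratio = (youth + elderly) / working-age × 100
48.2 = (769.4 + E) / 2 960.7 × 100
⇒ 657.7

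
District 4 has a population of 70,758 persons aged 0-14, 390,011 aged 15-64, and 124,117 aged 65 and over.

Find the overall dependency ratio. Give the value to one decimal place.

Total dependency ratio = (70,758 + 124,117) / 390,011 × 100 = 194,875 / 390,011 × 100 = 50.0

Total dependency ratio: 50.0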